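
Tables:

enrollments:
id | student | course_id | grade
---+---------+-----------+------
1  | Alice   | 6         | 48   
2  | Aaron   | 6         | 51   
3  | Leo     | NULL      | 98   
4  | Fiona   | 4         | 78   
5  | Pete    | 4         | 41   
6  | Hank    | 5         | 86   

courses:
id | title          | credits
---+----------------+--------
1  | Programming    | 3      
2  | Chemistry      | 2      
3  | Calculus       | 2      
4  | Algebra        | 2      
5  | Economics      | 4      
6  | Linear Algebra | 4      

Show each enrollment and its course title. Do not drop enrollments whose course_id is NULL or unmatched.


LEFT JOIN keeps every row from enrollments (the left table); where course_id has no match in courses, the course columns become NULL. Walk through each enrollment:
  - enrollment 1 (Alice): course_id=6 -> matches Linear Algebra
  - enrollment 2 (Aaron): course_id=6 -> matches Linear Algebra
  - enrollment 3 (Leo): course_id=NULL, no match -> kept with NULL
  - enrollment 4 (Fiona): course_id=4 -> matches Algebra
  - enrollment 5 (Pete): course_id=4 -> matches Algebra
  - enrollment 6 (Hank): course_id=5 -> matches Economics
All 6 rows appear; 1 has NULL course.

SQL:
SELECT a.student, b.title AS course
FROM enrollments a
LEFT JOIN courses b ON a.course_id = b.id

Result:
student | course        
--------+---------------
Alice   | Linear Algebra
Aaron   | Linear Algebra
Leo     | NULL          
Fiona   | Algebra       
Pete    | Algebra       
Hank    | Economics     


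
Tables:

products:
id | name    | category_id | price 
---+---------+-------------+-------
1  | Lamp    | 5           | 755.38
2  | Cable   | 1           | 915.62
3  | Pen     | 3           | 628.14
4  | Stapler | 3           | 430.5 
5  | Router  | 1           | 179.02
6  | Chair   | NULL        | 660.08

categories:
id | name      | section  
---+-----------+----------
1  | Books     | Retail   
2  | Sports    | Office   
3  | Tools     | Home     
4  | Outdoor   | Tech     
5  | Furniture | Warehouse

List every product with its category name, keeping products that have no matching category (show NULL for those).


LEFT JOIN keeps every row from products (the left table); where category_id has no match in categories, the category columns become NULL. Walk through each product:
  - product 1 (Lamp): category_id=5 -> matches Furniture
  - product 2 (Cable): category_id=1 -> matches Books
  - product 3 (Pen): category_id=3 -> matches Tools
  - product 4 (Stapler): category_id=3 -> matches Tools
  - product 5 (Router): category_id=1 -> matches Books
  - product 6 (Chair): category_id=NULL, no match -> kept with NULL
All 6 rows appear; 1 has NULL category.

SQL:
SELECT a.name, b.name AS category
FROM products a
LEFT JOIN categories b ON a.category_id = b.id

Result:
name    | category 
--------+----------
Lamp    | Furniture
Cable   | Books    
Pen     | Tools    
Stapler | Tools    
Router  | Books    
Chair   | NULL     


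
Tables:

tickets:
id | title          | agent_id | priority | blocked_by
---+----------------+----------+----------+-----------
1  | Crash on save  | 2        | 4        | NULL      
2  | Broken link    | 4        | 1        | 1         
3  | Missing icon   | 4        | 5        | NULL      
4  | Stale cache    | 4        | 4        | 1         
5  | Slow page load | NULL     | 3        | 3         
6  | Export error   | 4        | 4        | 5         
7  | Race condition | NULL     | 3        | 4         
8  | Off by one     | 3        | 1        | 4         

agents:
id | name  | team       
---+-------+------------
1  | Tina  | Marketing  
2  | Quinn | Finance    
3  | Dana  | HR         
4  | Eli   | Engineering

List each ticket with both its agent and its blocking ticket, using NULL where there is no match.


Two LEFT JOINs from the same base table tickets: one to agents via agent_id, one to tickets itself via blocked_by. Both are LEFT so every ticket is preserved.
Match against agents:
  - ticket 1 (Crash on save): agent_id=2 -> matches Quinn
  - ticket 2 (Broken link): agent_id=4 -> matches Eli
  - ticket 3 (Missing icon): agent_id=4 -> matches Eli
  - ticket 4 (Stale cache): agent_id=4 -> matches Eli
  - ticket 5 (Slow page load): agent_id=NULL, no match -> kept with NULL
  - ticket 6 (Export error): agent_id=4 -> matches Eli
  - ticket 7 (Race condition): agent_id=NULL, no match -> kept with NULL
  - ticket 8 (Off by one): agent_id=3 -> matches Dana
Match against tickets (self):
  - ticket 1 (Crash on save): blocked_by=NULL -> NULL
  - ticket 2 (Broken link): blocked_by=1 -> Crash on save
  - ticket 3 (Missing icon): blocked_by=NULL -> NULL
  - ticket 4 (Stale cache): blocked_by=1 -> Crash on save
  - ticket 5 (Slow page load): blocked_by=3 -> Missing icon
  - ticket 6 (Export error): blocked_by=5 -> Slow page load
  - ticket 7 (Race condition): blocked_by=4 -> Stale cache
  - ticket 8 (Off by one): blocked_by=4 -> Stale cache

SQL:
SELECT a.title, b.name AS agent, c.title AS blocked_by
FROM tickets a
LEFT JOIN agents b ON a.agent_id = b.id
LEFT JOIN tickets c ON a.blocked_by = c.id

Result:
title          | agent | blocked_by    
---------------+-------+---------------
Crash on save  | Quinn | NULL          
Broken link    | Eli   | Crash on save 
Missing icon   | Eli   | NULL          
Stale cache    | Eli   | Crash on save 
Slow page load | NULL  | Missing icon  
Export error   | Eli   | Slow page load
Race condition | NULL  | Stale cache   
Off by one     | Dana  | Stale cache   


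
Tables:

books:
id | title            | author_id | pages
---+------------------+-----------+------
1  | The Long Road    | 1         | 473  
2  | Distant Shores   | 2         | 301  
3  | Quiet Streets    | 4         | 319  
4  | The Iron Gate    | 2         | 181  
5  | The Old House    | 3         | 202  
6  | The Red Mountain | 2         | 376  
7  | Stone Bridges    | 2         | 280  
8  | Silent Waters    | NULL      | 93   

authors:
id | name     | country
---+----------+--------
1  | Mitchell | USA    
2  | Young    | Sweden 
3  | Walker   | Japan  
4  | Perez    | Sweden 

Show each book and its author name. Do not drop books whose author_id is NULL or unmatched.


LEFT JOIN keeps every row from books (the left table); where author_id has no match in authors, the author columns become NULL. Walk through each book:
  - book 1 (The Long Road): author_id=1 -> matches Mitchell
  - book 2 (Distant Shores): author_id=2 -> matches Young
  - book 3 (Quiet Streets): author_id=4 -> matches Perez
  - book 4 (The Iron Gate): author_id=2 -> matches Young
  - book 5 (The Old House): author_id=3 -> matches Walker
  - book 6 (The Red Mountain): author_id=2 -> matches Young
  - book 7 (Stone Bridges): author_id=2 -> matches Young
  - book 8 (Silent Waters): author_id=NULL, no match -> kept with NULL
All 8 rows appear; 1 has NULL author.

SQL:
SELECT a.title, b.name AS author
FROM books a
LEFT JOIN authors b ON a.author_id = b.id

Result:
title            | author  
-----------------+---------
The Long Road    | Mitchell
Distant Shores   | Young   
Quiet Streets    | Perez   
The Iron Gate    | Young   
The Old House    | Walker  
The Red Mountain | Young   
Stone Bridges    | Young   
Silent Waters    | NULL    


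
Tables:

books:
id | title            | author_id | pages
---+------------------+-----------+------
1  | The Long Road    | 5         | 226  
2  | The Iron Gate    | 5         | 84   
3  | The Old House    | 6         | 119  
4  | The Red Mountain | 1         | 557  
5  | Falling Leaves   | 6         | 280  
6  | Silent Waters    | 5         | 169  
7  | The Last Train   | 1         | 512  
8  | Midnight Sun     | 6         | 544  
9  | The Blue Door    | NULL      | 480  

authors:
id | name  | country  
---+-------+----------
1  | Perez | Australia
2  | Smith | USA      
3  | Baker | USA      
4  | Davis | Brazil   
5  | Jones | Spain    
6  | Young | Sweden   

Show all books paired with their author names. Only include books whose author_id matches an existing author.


INNER JOIN keeps only books rows whose author_id matches an id in authors. Walk through each book:
  - book 1 (The Long Road): author_id=5 -> matches Jones
  - book 2 (The Iron Gate): author_id=5 -> matches Jones
  - book 3 (The Old House): author_id=6 -> matches Young
  - book 4 (The Red Mountain): author_id=1 -> matches Perez
  - book 5 (Falling Leaves): author_id=6 -> matches Young
  - book 6 (Silent Waters): author_id=5 -> matches Jones
  - book 7 (The Last Train): author_id=1 -> matches Perez
  - book 8 (Midnight Sun): author_id=6 -> matches Young
  - book 9 (The Blue Door): author_id=NULL, no match -> dropped
So 1 of 9 rows is dropped.

SQL:
SELECT a.title, b.name AS author
FROM books a
INNER JOIN authors b ON a.author_id = b.id

Result:
title            | author
-----------------+-------
The Long Road    | Jones 
The Iron Gate    | Jones 
The Old House    | Young 
The Red Mountain | Perez 
Falling Leaves   | Young 
Silent Waters    | Jones 
The Last Train   | Perez 
Midnight Sun     | Young 


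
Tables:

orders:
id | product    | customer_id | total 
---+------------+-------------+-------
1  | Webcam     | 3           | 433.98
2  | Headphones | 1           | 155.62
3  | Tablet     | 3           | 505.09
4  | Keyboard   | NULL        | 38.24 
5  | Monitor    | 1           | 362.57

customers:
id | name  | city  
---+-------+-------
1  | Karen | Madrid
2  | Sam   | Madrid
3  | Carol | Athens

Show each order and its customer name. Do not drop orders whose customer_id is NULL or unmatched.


LEFT JOIN keeps every row from orders (the left table); where customer_id has no match in customers, the customer columns become NULL. Walk through each order:
  - order 1 (Webcam): customer_id=3 -> matches Carol
  - order 2 (Headphones): customer_id=1 -> matches Karen
  - order 3 (Tablet): customer_id=3 -> matches Carol
  - order 4 (Keyboard): customer_id=NULL, no match -> kept with NULL
  - order 5 (Monitor): customer_id=1 -> matches Karen
All 5 rows appear; 1 has NULL customer.

SQL:
SELECT a.product, b.name AS customer
FROM orders a
LEFT JOIN customers b ON a.customer_id = b.id

Result:
product    | customer
-----------+---------
Webcam     | Carol   
Headphones | Karen   
Tablet     | Carol   
Keyboard   | NULL    
Monitor    | Karen   


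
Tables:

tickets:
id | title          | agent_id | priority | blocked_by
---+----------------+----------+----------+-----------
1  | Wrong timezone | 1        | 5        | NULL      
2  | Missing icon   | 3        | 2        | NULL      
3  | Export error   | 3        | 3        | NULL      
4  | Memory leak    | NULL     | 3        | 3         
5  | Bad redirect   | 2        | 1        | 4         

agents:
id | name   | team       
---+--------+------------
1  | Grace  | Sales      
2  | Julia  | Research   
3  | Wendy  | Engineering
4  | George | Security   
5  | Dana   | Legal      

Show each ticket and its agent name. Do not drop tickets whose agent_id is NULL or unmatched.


LEFT JOIN keeps every row from tickets (the left table); where agent_id has no match in agents, the agent columns become NULL. Walk through each ticket:
  - ticket 1 (Wrong timezone): agent_id=1 -> matches Grace
  - ticket 2 (Missing icon): agent_id=3 -> matches Wendy
  - ticket 3 (Export error): agent_id=3 -> matches Wendy
  - ticket 4 (Memory leak): agent_id=NULL, no match -> kept with NULL
  - ticket 5 (Bad redirect): agent_id=2 -> matches Julia
All 5 rows appear; 1 has NULL agent.

SQL:
SELECT a.title, b.name AS agent
FROM tickets a
LEFT JOIN agents b ON a.agent_id = b.id

Result:
title          | agent
---------------+------
Wrong timezone | Grace
Missing icon   | Wendy
Export error   | Wendy
Memory leak    | NULL 
Bad redirect   | Julia


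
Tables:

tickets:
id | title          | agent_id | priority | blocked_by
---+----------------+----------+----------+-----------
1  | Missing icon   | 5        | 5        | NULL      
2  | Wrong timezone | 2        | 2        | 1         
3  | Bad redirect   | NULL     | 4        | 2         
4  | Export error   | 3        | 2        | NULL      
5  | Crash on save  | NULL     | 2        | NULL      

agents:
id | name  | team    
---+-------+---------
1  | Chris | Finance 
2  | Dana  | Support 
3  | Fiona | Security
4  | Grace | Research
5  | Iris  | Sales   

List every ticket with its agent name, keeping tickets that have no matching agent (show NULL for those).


LEFT JOIN keeps every row from tickets (the left table); where agent_id has no match in agents, the agent columns become NULL. Walk through each ticket:
  - ticket 1 (Missing icon): agent_id=5 -> matches Iris
  - ticket 2 (Wrong timezone): agent_id=2 -> matches Dana
  - ticket 3 (Bad redirect): agent_id=NULL, no match -> kept with NULL
  - ticket 4 (Export error): agent_id=3 -> matches Fiona
  - ticket 5 (Crash on save): agent_id=NULL, no match -> kept with NULL
All 5 rows appear; 2 have NULL agent.

SQL:
SELECT a.title, b.name AS agent
FROM tickets a
LEFT JOIN agents b ON a.agent_id = b.id

Result:
title          | agent
---------------+------
Missing icon   | Iris 
Wrong timezone | Dana 
Bad redirect   | NULL 
Export error   | Fiona
Crash on save  | NULL 


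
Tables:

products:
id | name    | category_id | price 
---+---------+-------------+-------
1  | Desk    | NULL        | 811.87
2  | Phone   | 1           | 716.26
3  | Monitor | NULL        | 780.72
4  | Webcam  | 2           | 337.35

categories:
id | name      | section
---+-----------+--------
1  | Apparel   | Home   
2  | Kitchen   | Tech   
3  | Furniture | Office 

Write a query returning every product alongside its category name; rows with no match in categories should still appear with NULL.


LEFT JOIN keeps every row from products (the left table); where category_id has no match in categories, the category columns become NULL. Walk through each product:
  - product 1 (Desk): category_id=NULL, no match -> kept with NULL
  - product 2 (Phone): category_id=1 -> matches Apparel
  - product 3 (Monitor): category_id=NULL, no match -> kept with NULL
  - product 4 (Webcam): category_id=2 -> matches Kitchen
All 4 rows appear; 2 have NULL category.

SQL:
SELECT a.name, b.name AS category
FROM products a
LEFT JOIN categories b ON a.category_id = b.id

Result:
name    | category
--------+---------
Desk    | NULL    
Phone   | Apparel 
Monitor | NULL    
Webcam  | Kitchen 


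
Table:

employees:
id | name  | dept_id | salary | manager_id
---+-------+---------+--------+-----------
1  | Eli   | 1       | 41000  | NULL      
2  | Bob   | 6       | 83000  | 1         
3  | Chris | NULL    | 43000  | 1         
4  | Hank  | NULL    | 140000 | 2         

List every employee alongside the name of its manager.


This is a self-join: employees is joined to a second copy of itself, matching each row's manager_id to another row's id. Use LEFT JOIN so rows with manager_id=NULL are kept.
  - employee 1 (Eli): manager_id=NULL -> NULL
  - employee 2 (Bob): manager_id=1 -> Eli
  - employee 3 (Chris): manager_id=1 -> Eli
  - employee 4 (Hank): manager_id=2 -> Bob

SQL:
SELECT a.name AS item, b.name AS manager
FROM employees a
LEFT JOIN employees b ON a.manager_id = b.id

Result:
item  | manager
------+--------
Eli   | NULL   
Bob   | Eli    
Chris | Eli    
Hank  | Bob    


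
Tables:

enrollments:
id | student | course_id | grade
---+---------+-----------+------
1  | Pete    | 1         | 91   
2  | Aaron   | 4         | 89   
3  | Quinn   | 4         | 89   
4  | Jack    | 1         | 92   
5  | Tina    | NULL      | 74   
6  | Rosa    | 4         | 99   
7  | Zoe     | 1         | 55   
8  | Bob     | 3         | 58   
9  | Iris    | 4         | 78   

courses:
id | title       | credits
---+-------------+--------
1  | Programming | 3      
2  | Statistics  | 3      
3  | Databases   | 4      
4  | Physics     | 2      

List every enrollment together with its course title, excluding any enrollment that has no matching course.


INNER JOIN keeps only enrollments rows whose course_id matches an id in courses. Walk through each enrollment:
  - enrollment 1 (Pete): course_id=1 -> matches Programming
  - enrollment 2 (Aaron): course_id=4 -> matches Physics
  - enrollment 3 (Quinn): course_id=4 -> matches Physics
  - enrollment 4 (Jack): course_id=1 -> matches Programming
  - enrollment 5 (Tina): course_id=NULL, no match -> dropped
  - enrollment 6 (Rosa): course_id=4 -> matches Physics
  - enrollment 7 (Zoe): course_id=1 -> matches Programming
  - enrollment 8 (Bob): course_id=3 -> matches Databases
  - enrollment 9 (Iris): course_id=4 -> matches Physics
So 1 of 9 rows is dropped.

SQL:
SELECT a.student, b.title AS course
FROM enrollments a
INNER JOIN courses b ON a.course_id = b.id

Result:
student | course     
--------+------------
Pete    | Programming
Aaron   | Physics    
Quinn   | Physics    
Jack    | Programming
Rosa    | Physics    
Zoe     | Programming
Bob     | Databases  
Iris    | Physics    


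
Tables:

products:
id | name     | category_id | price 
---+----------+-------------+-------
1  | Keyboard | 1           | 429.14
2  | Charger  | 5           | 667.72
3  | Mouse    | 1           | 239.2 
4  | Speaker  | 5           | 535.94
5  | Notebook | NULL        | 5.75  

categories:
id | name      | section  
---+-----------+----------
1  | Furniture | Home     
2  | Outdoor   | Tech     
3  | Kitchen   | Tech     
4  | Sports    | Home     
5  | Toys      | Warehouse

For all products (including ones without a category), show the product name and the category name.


LEFT JOIN keeps every row from products (the left table); where category_id has no match in categories, the category columns become NULL. Walk through each product:
  - product 1 (Keyboard): category_id=1 -> matches Furniture
  - product 2 (Charger): category_id=5 -> matches Toys
  - product 3 (Mouse): category_id=1 -> matches Furniture
  - product 4 (Speaker): category_id=5 -> matches Toys
  - product 5 (Notebook): category_id=NULL, no match -> kept with NULL
All 5 rows appear; 1 has NULL category.

SQL:
SELECT a.name, b.name AS category
FROM products a
LEFT JOIN categories b ON a.category_id = b.id

Result:
name     | category 
---------+----------
Keyboard | Furniture
Charger  | Toys     
Mouse    | Furniture
Speaker  | Toys     
Notebook | NULL     


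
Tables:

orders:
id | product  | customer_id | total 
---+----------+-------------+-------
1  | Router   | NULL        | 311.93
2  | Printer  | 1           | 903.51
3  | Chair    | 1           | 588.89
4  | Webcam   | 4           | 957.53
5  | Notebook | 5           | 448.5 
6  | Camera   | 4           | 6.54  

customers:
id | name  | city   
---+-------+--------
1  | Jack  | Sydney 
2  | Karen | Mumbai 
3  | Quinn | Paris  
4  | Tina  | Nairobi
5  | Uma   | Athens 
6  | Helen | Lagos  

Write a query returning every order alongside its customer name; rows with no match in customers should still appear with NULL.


LEFT JOIN keeps every row from orders (the left table); where customer_id has no match in customers, the customer columns become NULL. Walk through each order:
  - order 1 (Router): customer_id=NULL, no match -> kept with NULL
  - order 2 (Printer): customer_id=1 -> matches Jack
  - order 3 (Chair): customer_id=1 -> matches Jack
  - order 4 (Webcam): customer_id=4 -> matches Tina
  - order 5 (Notebook): customer_id=5 -> matches Uma
  - order 6 (Camera): customer_id=4 -> matches Tina
All 6 rows appear; 1 has NULL customer.

SQL:
SELECT a.product, b.name AS customer
FROM orders a
LEFT JOIN customers b ON a.customer_id = b.id

Result:
product  | customer
---------+---------
Router   | NULL    
Printer  | Jack    
Chair    | Jack    
Webcam   | Tina    
Notebook | Uma     
Camera   | Tina    


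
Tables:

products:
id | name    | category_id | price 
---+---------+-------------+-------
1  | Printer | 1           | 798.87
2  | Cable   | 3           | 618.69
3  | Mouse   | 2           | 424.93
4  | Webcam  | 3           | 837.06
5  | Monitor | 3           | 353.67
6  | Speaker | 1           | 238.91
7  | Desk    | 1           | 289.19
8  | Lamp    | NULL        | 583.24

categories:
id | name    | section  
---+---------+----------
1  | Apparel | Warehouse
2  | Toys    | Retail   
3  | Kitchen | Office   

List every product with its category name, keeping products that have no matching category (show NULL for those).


LEFT JOIN keeps every row from products (the left table); where category_id has no match in categories, the category columns become NULL. Walk through each product:
  - product 1 (Printer): category_id=1 -> matches Apparel
  - product 2 (Cable): category_id=3 -> matches Kitchen
  - product 3 (Mouse): category_id=2 -> matches Toys
  - product 4 (Webcam): category_id=3 -> matches Kitchen
  - product 5 (Monitor): category_id=3 -> matches Kitchen
  - product 6 (Speaker): category_id=1 -> matches Apparel
  - product 7 (Desk): category_id=1 -> matches Apparel
  - product 8 (Lamp): category_id=NULL, no match -> kept with NULL
All 8 rows appear; 1 has NULL category.

SQL:
SELECT a.name, b.name AS category
FROM products a
LEFT JOIN categories b ON a.category_id = b.id

Result:
name    | category
--------+---------
Printer | Apparel 
Cable   | Kitchen 
Mouse   | Toys    
Webcam  | Kitchen 
Monitor | Kitchen 
Speaker | Apparel 
Desk    | Apparel 
Lamp    | NULL    


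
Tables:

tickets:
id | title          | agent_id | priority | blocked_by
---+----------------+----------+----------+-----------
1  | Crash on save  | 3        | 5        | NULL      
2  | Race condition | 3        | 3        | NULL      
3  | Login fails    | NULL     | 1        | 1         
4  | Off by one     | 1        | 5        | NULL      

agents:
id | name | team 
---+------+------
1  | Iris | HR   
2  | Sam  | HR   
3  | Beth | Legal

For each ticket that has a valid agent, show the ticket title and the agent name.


INNER JOIN keeps only tickets rows whose agent_id matches an id in agents. Walk through each ticket:
  - ticket 1 (Crash on save): agent_id=3 -> matches Beth
  - ticket 2 (Race condition): agent_id=3 -> matches Beth
  - ticket 3 (Login fails): agent_id=NULL, no match -> dropped
  - ticket 4 (Off by one): agent_id=1 -> matches Iris
So 1 of 4 rows is dropped.

SQL:
SELECT a.title, b.name AS agent
FROM tickets a
INNER JOIN agents b ON a.agent_id = b.id

Result:
title          | agent
---------------+------
Crash on save  | Beth 
Race condition | Beth 
Off by one     | Iris 


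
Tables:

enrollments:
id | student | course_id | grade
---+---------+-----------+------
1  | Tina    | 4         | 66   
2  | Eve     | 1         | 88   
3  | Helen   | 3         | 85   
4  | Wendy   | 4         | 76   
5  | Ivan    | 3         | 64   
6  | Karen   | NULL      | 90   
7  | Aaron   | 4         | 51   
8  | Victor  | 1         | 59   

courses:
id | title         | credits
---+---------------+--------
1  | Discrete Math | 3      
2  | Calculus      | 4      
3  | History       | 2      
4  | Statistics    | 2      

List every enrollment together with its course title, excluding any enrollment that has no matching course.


INNER JOIN keeps only enrollments rows whose course_id matches an id in courses. Walk through each enrollment:
  - enrollment 1 (Tina): course_id=4 -> matches Statistics
  - enrollment 2 (Eve): course_id=1 -> matches Discrete Math
  - enrollment 3 (Helen): course_id=3 -> matches History
  - enrollment 4 (Wendy): course_id=4 -> matches Statistics
  - enrollment 5 (Ivan): course_id=3 -> matches History
  - enrollment 6 (Karen): course_id=NULL, no match -> dropped
  - enrollment 7 (Aaron): course_id=4 -> matches Statistics
  - enrollment 8 (Victor): course_id=1 -> matches Discrete Math
So 1 of 8 rows is dropped.

SQL:
SELECT a.student, b.title AS course
FROM enrollments a
INNER JOIN courses b ON a.course_id = b.id

Result:
student | course       
--------+--------------
Tina    | Statistics   
Eve     | Discrete Math
Helen   | History      
Wendy   | Statistics   
Ivan    | History      
Aaron   | Statistics   
Victor  | Discrete Math


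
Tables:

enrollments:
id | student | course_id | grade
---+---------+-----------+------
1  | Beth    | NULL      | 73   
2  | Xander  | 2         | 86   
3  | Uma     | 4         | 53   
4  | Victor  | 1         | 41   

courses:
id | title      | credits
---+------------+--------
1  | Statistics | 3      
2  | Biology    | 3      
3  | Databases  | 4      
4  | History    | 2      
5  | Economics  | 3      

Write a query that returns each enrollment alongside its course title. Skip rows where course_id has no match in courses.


INNER JOIN keeps only enrollments rows whose course_id matches an id in courses. Walk through each enrollment:
  - enrollment 1 (Beth): course_id=NULL, no match -> dropped
  - enrollment 2 (Xander): course_id=2 -> matches Biology
  - enrollment 3 (Uma): course_id=4 -> matches History
  - enrollment 4 (Victor): course_id=1 -> matches Statistics
So 1 of 4 rows is dropped.

SQL:
SELECT a.student, b.title AS course
FROM enrollments a
INNER JOIN courses b ON a.course_id = b.id

Result:
student | course    
--------+-----------
Xander  | Biology   
Uma     | History   
Victor  | Statistics


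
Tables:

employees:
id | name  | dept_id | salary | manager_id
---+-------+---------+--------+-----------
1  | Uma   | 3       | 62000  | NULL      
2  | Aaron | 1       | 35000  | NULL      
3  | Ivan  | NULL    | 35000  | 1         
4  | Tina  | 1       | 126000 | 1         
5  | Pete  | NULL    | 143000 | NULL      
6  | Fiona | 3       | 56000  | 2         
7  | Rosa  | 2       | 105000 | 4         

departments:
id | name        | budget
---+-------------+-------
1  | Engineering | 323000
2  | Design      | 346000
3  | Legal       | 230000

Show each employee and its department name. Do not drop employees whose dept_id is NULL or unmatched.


LEFT JOIN keeps every row from employees (the left table); where dept_id has no match in departments, the department columns become NULL. Walk through each employee:
  - employee 1 (Uma): dept_id=3 -> matches Legal
  - employee 2 (Aaron): dept_id=1 -> matches Engineering
  - employee 3 (Ivan): dept_id=NULL, no match -> kept with NULL
  - employee 4 (Tina): dept_id=1 -> matches Engineering
  - employee 5 (Pete): dept_id=NULL, no match -> kept with NULL
  - employee 6 (Fiona): dept_id=3 -> matches Legal
  - employee 7 (Rosa): dept_id=2 -> matches Design
All 7 rows appear; 2 have NULL department.

SQL:
SELECT a.name, b.name AS department
FROM employees a
LEFT JOIN departments b ON a.dept_id = b.id

Result:
name  | department 
------+------------
Uma   | Legal      
Aaron | Engineering
Ivan  | NULL       
Tina  | Engineering
Pete  | NULL       
Fiona | Legal      
Rosa  | Design     


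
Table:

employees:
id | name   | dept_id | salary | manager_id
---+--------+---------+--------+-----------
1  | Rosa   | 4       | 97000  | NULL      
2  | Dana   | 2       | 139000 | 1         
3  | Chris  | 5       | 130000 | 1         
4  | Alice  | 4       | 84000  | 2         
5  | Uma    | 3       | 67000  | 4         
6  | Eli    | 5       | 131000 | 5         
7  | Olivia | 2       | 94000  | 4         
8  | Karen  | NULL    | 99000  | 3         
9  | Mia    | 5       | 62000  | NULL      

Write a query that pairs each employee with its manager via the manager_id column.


This is a self-join: employees is joined to a second copy of itself, matching each row's manager_id to another row's id. Use LEFT JOIN so rows with manager_id=NULL are kept.
  - employee 1 (Rosa): manager_id=NULL -> NULL
  - employee 2 (Dana): manager_id=1 -> Rosa
  - employee 3 (Chris): manager_id=1 -> Rosa
  - employee 4 (Alice): manager_id=2 -> Dana
  - employee 5 (Uma): manager_id=4 -> Alice
  - employee 6 (Eli): manager_id=5 -> Uma
  - employee 7 (Olivia): manager_id=4 -> Alice
  - employee 8 (Karen): manager_id=3 -> Chris
  - employee 9 (Mia): manager_id=NULL -> NULL

SQL:
SELECT a.name AS item, b.name AS manager
FROM employees a
LEFT JOIN employees b ON a.manager_id = b.id

Result:
item   | manager
-------+--------
Rosa   | NULL   
Dana   | Rosa   
Chris  | Rosa   
Alice  | Dana   
Uma    | Alice  
Eli    | Uma    
Olivia | Alice  
Karen  | Chris  
Mia    | NULL   


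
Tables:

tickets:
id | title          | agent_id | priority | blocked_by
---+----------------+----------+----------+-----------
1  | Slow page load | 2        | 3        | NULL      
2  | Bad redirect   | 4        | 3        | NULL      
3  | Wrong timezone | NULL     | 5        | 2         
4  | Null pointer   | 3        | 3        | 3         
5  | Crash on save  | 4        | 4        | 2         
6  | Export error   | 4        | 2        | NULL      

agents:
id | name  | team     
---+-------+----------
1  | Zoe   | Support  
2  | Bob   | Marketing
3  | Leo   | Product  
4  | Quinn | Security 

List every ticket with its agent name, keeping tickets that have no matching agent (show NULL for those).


LEFT JOIN keeps every row from tickets (the left table); where agent_id has no match in agents, the agent columns become NULL. Walk through each ticket:
  - ticket 1 (Slow page load): agent_id=2 -> matches Bob
  - ticket 2 (Bad redirect): agent_id=4 -> matches Quinn
  - ticket 3 (Wrong timezone): agent_id=NULL, no match -> kept with NULL
  - ticket 4 (Null pointer): agent_id=3 -> matches Leo
  - ticket 5 (Crash on save): agent_id=4 -> matches Quinn
  - ticket 6 (Export error): agent_id=4 -> matches Quinn
All 6 rows appear; 1 has NULL agent.

SQL:
SELECT a.title, b.name AS agent
FROM tickets a
LEFT JOIN agents b ON a.agent_id = b.id

Result:
title          | agent
---------------+------
Slow page load | Bob  
Bad redirect   | Quinn
Wrong timezone | NULL 
Null pointer   | Leo  
Crash on save  | Quinn
Export error   | Quinn


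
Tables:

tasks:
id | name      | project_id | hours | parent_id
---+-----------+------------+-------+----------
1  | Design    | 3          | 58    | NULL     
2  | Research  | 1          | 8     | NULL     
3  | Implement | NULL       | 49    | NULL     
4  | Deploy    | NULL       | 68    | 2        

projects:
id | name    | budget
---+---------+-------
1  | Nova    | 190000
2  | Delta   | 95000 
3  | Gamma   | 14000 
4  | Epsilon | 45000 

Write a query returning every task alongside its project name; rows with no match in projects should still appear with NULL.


LEFT JOIN keeps every row from tasks (the left table); where project_id has no match in projects, the project columns become NULL. Walk through each task:
  - task 1 (Design): project_id=3 -> matches Gamma
  - task 2 (Research): project_id=1 -> matches Nova
  - task 3 (Implement): project_id=NULL, no match -> kept with NULL
  - task 4 (Deploy): project_id=NULL, no match -> kept with NULL
All 4 rows appear; 2 have NULL project.

SQL:
SELECT a.name, b.name AS project
FROM tasks a
LEFT JOIN projects b ON a.project_id = b.id

Result:
name      | project
----------+--------
Design    | Gamma  
Research  | Nova   
Implement | NULL   
Deploy    | NULL   


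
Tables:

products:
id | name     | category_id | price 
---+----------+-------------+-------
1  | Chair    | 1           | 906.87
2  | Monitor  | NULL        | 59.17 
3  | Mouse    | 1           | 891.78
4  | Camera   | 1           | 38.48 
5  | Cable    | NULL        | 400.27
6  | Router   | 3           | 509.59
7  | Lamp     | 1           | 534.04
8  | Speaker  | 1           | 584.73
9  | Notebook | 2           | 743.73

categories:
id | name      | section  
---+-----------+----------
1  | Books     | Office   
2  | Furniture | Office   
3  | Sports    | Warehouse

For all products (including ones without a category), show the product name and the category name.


LEFT JOIN keeps every row from products (the left table); where category_id has no match in categories, the category columns become NULL. Walk through each product:
  - product 1 (Chair): category_id=1 -> matches Books
  - product 2 (Monitor): category_id=NULL, no match -> kept with NULL
  - product 3 (Mouse): category_id=1 -> matches Books
  - product 4 (Camera): category_id=1 -> matches Books
  - product 5 (Cable): category_id=NULL, no match -> kept with NULL
  - product 6 (Router): category_id=3 -> matches Sports
  - product 7 (Lamp): category_id=1 -> matches Books
  - product 8 (Speaker): category_id=1 -> matches Books
  - product 9 (Notebook): category_id=2 -> matches Furniture
All 9 rows appear; 2 have NULL category.

SQL:
SELECT a.name, b.name AS category
FROM products a
LEFT JOIN categories b ON a.category_id = b.id

Result:
name     | category 
---------+----------
Chair    | Books    
Monitor  | NULL     
Mouse    | Books    
Camera   | Books    
Cable    | NULL     
Router   | Sports   
Lamp     | Books    
Speaker  | Books    
Notebook | Furniture


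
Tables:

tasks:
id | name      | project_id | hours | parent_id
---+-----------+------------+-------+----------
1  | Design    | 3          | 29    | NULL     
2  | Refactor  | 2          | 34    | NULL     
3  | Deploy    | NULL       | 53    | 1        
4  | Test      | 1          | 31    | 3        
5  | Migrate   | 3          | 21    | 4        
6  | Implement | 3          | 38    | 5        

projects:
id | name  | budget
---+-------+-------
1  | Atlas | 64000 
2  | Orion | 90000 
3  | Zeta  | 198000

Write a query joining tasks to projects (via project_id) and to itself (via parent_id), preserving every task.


Two LEFT JOINs from the same base table tasks: one to projects via project_id, one to tasks itself via parent_id. Both are LEFT so every task is preserved.
Match against projects:
  - task 1 (Design): project_id=3 -> matches Zeta
  - task 2 (Refactor): project_id=2 -> matches Orion
  - task 3 (Deploy): project_id=NULL, no match -> kept with NULL
  - task 4 (Test): project_id=1 -> matches Atlas
  - task 5 (Migrate): project_id=3 -> matches Zeta
  - task 6 (Implement): project_id=3 -> matches Zeta
Match against tasks (self):
  - task 1 (Design): parent_id=NULL -> NULL
  - task 2 (Refactor): parent_id=NULL -> NULL
  - task 3 (Deploy): parent_id=1 -> Design
  - task 4 (Test): parent_id=3 -> Deploy
  - task 5 (Migrate): parent_id=4 -> Test
  - task 6 (Implement): parent_id=5 -> Migrate

SQL:
SELECT a.name, b.name AS project, c.name AS parent
FROM tasks a
LEFT JOIN projects b ON a.project_id = b.id
LEFT JOIN tasks c ON a.parent_id = c.id

Result:
name      | project | parent 
----------+---------+--------
Design    | Zeta    | NULL   
Refactor  | Orion   | NULL   
Deploy    | NULL    | Design 
Test      | Atlas   | Deploy 
Migrate   | Zeta    | Test   
Implement | Zeta    | Migrate


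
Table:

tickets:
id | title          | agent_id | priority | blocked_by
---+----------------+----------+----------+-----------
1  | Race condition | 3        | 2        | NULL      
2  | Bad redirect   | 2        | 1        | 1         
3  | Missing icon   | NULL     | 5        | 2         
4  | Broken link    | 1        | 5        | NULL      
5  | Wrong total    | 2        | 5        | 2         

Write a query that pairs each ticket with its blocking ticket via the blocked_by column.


This is a self-join: tickets is joined to a second copy of itself, matching each row's blocked_by to another row's id. Use LEFT JOIN so rows with blocked_by=NULL are kept.
  - ticket 1 (Race condition): blocked_by=NULL -> NULL
  - ticket 2 (Bad redirect): blocked_by=1 -> Race condition
  - ticket 3 (Missing icon): blocked_by=2 -> Bad redirect
  - ticket 4 (Broken link): blocked_by=NULL -> NULL
  - ticket 5 (Wrong total): blocked_by=2 -> Bad redirect

SQL:
SELECT a.title AS item, b.title AS blocked_by
FROM tickets a
LEFT JOIN tickets b ON a.blocked_by = b.id

Result:
item           | blocked_by    
---------------+---------------
Race condition | NULL          
Bad redirect   | Race condition
Missing icon   | Bad redirect  
Broken link    | NULL          
Wrong total    | Bad redirect  


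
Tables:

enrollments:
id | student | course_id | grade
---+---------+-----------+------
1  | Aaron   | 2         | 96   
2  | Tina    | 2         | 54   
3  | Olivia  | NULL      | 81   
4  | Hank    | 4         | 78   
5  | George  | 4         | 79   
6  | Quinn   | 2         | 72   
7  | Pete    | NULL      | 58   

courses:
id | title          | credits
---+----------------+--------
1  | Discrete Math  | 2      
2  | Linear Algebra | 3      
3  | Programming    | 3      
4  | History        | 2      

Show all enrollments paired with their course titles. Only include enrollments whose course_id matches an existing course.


INNER JOIN keeps only enrollments rows whose course_id matches an id in courses. Walk through each enrollment:
  - enrollment 1 (Aaron): course_id=2 -> matches Linear Algebra
  - enrollment 2 (Tina): course_id=2 -> matches Linear Algebra
  - enrollment 3 (Olivia): course_id=NULL, no match -> dropped
  - enrollment 4 (Hank): course_id=4 -> matches History
  - enrollment 5 (George): course_id=4 -> matches History
  - enrollment 6 (Quinn): course_id=2 -> matches Linear Algebra
  - enrollment 7 (Pete): course_id=NULL, no match -> dropped
So 2 of 7 rows are dropped.

SQL:
SELECT a.student, b.title AS course
FROM enrollments a
INNER JOIN courses b ON a.course_id = b.id

Result:
student | course        
--------+---------------
Aaron   | Linear Algebra
Tina    | Linear Algebra
Hank    | History       
George  | History       
Quinn   | Linear Algebra


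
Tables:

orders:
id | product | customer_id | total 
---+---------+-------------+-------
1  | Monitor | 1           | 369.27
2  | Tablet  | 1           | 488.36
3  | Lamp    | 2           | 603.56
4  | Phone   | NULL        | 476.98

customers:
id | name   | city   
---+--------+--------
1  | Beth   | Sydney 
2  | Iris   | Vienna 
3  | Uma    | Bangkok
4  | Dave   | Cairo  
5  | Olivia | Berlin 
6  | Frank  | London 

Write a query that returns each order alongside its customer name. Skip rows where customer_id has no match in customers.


INNER JOIN keeps only orders rows whose customer_id matches an id in customers. Walk through each order:
  - order 1 (Monitor): customer_id=1 -> matches Beth
  - order 2 (Tablet): customer_id=1 -> matches Beth
  - order 3 (Lamp): customer_id=2 -> matches Iris
  - order 4 (Phone): customer_id=NULL, no match -> dropped
So 1 of 4 rows is dropped.

SQL:
SELECT a.product, b.name AS customer
FROM orders a
INNER JOIN customers b ON a.customer_id = b.id

Result:
product | customer
--------+---------
Monitor | Beth    
Tablet  | Beth    
Lamp    | Iris    


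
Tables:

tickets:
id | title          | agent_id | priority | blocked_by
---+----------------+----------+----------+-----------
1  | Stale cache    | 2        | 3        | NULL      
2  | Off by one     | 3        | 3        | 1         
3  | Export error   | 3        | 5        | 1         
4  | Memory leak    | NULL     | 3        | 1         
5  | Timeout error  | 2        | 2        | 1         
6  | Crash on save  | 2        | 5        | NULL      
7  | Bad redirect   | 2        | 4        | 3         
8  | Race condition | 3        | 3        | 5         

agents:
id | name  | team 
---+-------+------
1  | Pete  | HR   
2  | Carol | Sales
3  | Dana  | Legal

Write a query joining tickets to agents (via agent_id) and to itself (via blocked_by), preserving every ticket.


Two LEFT JOINs from the same base table tickets: one to agents via agent_id, one to tickets itself via blocked_by. Both are LEFT so every ticket is preserved.
Match against agents:
  - ticket 1 (Stale cache): agent_id=2 -> matches Carol
  - ticket 2 (Off by one): agent_id=3 -> matches Dana
  - ticket 3 (Export error): agent_id=3 -> matches Dana
  - ticket 4 (Memory leak): agent_id=NULL, no match -> kept with NULL
  - ticket 5 (Timeout error): agent_id=2 -> matches Carol
  - ticket 6 (Crash on save): agent_id=2 -> matches Carol
  - ticket 7 (Bad redirect): agent_id=2 -> matches Carol
  - ticket 8 (Race condition): agent_id=3 -> matches Dana
Match against tickets (self):
  - ticket 1 (Stale cache): blocked_by=NULL -> NULL
  - ticket 2 (Off by one): blocked_by=1 -> Stale cache
  - ticket 3 (Export error): blocked_by=1 -> Stale cache
  - ticket 4 (Memory leak): blocked_by=1 -> Stale cache
  - ticket 5 (Timeout error): blocked_by=1 -> Stale cache
  - ticket 6 (Crash on save): blocked_by=NULL -> NULL
  - ticket 7 (Bad redirect): blocked_by=3 -> Export error
  - ticket 8 (Race condition): blocked_by=5 -> Timeout error

SQL:
SELECT a.title, b.name AS agent, c.title AS blocked_by
FROM tickets a
LEFT JOIN agents b ON a.agent_id = b.id
LEFT JOIN tickets c ON a.blocked_by = c.id

Result:
title          | agent | blocked_by   
---------------+-------+--------------
Stale cache    | Carol | NULL         
Off by one     | Dana  | Stale cache  
Export error   | Dana  | Stale cache  
Memory leak    | NULL  | Stale cache  
Timeout error  | Carol | Stale cache  
Crash on save  | Carol | NULL         
Bad redirect   | Carol | Export error 
Race condition | Dana  | Timeout error
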